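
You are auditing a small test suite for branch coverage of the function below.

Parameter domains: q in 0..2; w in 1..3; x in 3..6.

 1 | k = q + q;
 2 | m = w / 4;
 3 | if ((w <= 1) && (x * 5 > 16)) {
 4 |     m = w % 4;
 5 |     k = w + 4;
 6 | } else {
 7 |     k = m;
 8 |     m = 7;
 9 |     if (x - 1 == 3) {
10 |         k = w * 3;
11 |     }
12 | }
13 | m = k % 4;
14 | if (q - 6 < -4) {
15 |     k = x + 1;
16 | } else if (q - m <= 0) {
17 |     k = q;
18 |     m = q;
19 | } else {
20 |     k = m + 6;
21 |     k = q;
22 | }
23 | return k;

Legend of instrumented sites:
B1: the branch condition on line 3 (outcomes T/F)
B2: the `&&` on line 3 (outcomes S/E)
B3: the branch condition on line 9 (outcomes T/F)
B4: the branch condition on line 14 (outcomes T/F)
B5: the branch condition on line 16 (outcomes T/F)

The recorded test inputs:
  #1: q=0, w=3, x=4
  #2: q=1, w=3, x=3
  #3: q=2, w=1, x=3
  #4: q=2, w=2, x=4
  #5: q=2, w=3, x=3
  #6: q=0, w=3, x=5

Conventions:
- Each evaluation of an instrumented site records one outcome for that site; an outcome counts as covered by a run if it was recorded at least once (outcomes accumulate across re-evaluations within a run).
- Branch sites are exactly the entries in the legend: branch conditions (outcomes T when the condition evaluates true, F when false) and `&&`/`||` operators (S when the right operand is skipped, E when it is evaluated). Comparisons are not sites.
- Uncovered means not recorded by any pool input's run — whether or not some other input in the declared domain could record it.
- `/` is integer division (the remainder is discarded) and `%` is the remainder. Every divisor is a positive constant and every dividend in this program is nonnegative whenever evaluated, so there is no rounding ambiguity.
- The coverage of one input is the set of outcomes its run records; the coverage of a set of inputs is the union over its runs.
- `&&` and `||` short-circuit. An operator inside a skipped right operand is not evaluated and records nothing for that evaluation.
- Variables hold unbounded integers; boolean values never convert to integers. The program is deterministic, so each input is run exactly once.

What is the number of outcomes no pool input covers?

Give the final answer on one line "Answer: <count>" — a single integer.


test 1 (q=0, w=3, x=4) hits B1=F, B2=S, B3=T, B4=T
test 2 (q=1, w=3, x=3) hits B1=F, B2=S, B3=F, B4=T
test 3 (q=2, w=1, x=3) hits B1=F, B2=E, B3=F, B4=F, B5=F
test 4 (q=2, w=2, x=4) hits B1=F, B2=S, B3=T, B4=F, B5=T
test 5 (q=2, w=3, x=3) hits B1=F, B2=S, B3=F, B4=F, B5=F
test 6 (q=0, w=3, x=5) hits B1=F, B2=S, B3=F, B4=T
union over the pool: B1=F, B2=S, B2=E, B3=T, B3=F, B4=T, B4=F, B5=T, B5=F
uncovered (1 of 10): B1=T
Answer: 1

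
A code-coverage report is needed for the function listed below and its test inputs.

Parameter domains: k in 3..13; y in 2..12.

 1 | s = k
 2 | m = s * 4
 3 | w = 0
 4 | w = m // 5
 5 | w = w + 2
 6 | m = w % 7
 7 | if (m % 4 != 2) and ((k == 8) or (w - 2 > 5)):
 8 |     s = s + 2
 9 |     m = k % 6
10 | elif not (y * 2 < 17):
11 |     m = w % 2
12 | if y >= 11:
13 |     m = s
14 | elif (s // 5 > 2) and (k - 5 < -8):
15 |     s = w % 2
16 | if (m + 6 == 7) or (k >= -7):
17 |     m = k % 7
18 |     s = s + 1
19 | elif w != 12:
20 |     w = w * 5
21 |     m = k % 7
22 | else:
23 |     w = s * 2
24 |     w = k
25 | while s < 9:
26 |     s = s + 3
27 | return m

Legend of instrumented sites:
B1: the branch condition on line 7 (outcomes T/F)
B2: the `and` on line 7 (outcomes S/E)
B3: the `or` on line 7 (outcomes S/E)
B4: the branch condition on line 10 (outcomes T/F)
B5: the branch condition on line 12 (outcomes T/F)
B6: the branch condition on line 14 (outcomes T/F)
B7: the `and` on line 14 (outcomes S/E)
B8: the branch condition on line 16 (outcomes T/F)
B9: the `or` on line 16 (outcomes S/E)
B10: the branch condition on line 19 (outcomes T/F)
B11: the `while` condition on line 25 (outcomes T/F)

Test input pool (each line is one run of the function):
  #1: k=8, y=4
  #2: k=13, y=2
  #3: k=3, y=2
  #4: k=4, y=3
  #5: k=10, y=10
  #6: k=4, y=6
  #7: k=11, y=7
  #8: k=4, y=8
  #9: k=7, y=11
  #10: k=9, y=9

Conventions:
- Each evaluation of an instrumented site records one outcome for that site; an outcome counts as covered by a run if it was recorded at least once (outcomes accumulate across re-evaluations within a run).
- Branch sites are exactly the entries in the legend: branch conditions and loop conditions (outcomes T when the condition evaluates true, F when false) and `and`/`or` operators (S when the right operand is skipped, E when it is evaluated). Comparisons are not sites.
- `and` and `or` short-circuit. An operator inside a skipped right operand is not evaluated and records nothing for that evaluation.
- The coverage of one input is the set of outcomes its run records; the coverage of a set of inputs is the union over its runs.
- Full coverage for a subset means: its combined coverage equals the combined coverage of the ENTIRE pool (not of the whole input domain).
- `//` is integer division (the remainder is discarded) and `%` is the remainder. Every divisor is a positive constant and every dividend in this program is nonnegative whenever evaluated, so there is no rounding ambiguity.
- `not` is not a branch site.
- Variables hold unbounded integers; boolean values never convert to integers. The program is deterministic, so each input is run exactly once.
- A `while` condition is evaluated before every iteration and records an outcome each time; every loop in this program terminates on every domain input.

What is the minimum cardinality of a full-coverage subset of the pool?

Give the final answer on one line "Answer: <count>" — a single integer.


#1 (k=8, y=4) -> B2->E, B3->S, B1->T, B5->F, B7->S, B6->F, B9->E, B8->T, B11->F; covered: B1=T, B2=E, B3=S, B5=F, B6=F, B7=S, B8=T, B9=E, B11=F
#2 (k=13, y=2) -> B2->E, B3->E, B1->T, B5->F, B7->E, B6->F, B9->S, B8->T, B11->F; covered: B1=T, B2=E, B3=E, B5=F, B6=F, B7=E, B8=T, B9=S, B11=F
#3 (k=3, y=2) -> B2->E, B3->E, B1->F, B4->F, B5->F, B7->S, B6->F, B9->E, B8->T, B11->T, B11->T, B11->F; covered: B1=F, B2=E, B3=E, B4=F, B5=F, B6=F, B7=S, B8=T, B9=E, B11=T, B11=F
#4 (k=4, y=3) -> B2->E, B3->E, B1->F, B4->F, B5->F, B7->S, B6->F, B9->E, B8->T, B11->T, B11->T, B11->F; covered: B1=F, B2=E, B3=E, B4=F, B5=F, B6=F, B7=S, B8=T, B9=E, B11=T, B11=F
#5 (k=10, y=10) -> B2->E, B3->E, B1->T, B5->F, B7->S, B6->F, B9->E, B8->T, B11->F; covered: B1=T, B2=E, B3=E, B5=F, B6=F, B7=S, B8=T, B9=E, B11=F
#6 (k=4, y=6) -> B2->E, B3->E, B1->F, B4->F, B5->F, B7->S, B6->F, B9->E, B8->T, B11->T, B11->T, B11->F; covered: B1=F, B2=E, B3=E, B4=F, B5=F, B6=F, B7=S, B8=T, B9=E, B11=T, B11=F
#7 (k=11, y=7) -> B2->E, B3->E, B1->T, B5->F, B7->S, B6->F, B9->E, B8->T, B11->F; covered: B1=T, B2=E, B3=E, B5=F, B6=F, B7=S, B8=T, B9=E, B11=F
#8 (k=4, y=8) -> B2->E, B3->E, B1->F, B4->F, B5->F, B7->S, B6->F, B9->E, B8->T, B11->T, B11->T, B11->F; covered: B1=F, B2=E, B3=E, B4=F, B5=F, B6=F, B7=S, B8=T, B9=E, B11=T, B11=F
#9 (k=7, y=11) -> B2->E, B3->E, B1->F, B4->T, B5->T, B9->E, B8->T, B11->T, B11->F; covered: B1=F, B2=E, B3=E, B4=T, B5=T, B8=T, B9=E, B11=T, B11=F
#10 (k=9, y=9) -> B2->S, B1->F, B4->T, B5->F, B7->S, B6->F, B9->S, B8->T, B11->F; covered: B1=F, B2=S, B4=T, B5=F, B6=F, B7=S, B8=T, B9=S, B11=F
union over all inputs: B1=T, B1=F, B2=S, B2=E, B3=S, B3=E, B4=T, B4=F, B5=T, B5=F, B6=F, B7=S, B7=E, B8=T, B9=S, B9=E, B11=T, B11=F (18 outcomes)
checked all size-1 subsets: none covers 18 outcomes (max 11/18)
checked all size-2 subsets: none covers 18 outcomes (max 14/18)
checked all size-3 subsets: none covers 18 outcomes (max 16/18)
checked all size-4 subsets: none covers 18 outcomes (max 17/18)
inputs {1, 2, 3, 9, 10} (size 5) cover everything; no size-5 subset with a lexicographically smaller index list covers all 18
Answer: 5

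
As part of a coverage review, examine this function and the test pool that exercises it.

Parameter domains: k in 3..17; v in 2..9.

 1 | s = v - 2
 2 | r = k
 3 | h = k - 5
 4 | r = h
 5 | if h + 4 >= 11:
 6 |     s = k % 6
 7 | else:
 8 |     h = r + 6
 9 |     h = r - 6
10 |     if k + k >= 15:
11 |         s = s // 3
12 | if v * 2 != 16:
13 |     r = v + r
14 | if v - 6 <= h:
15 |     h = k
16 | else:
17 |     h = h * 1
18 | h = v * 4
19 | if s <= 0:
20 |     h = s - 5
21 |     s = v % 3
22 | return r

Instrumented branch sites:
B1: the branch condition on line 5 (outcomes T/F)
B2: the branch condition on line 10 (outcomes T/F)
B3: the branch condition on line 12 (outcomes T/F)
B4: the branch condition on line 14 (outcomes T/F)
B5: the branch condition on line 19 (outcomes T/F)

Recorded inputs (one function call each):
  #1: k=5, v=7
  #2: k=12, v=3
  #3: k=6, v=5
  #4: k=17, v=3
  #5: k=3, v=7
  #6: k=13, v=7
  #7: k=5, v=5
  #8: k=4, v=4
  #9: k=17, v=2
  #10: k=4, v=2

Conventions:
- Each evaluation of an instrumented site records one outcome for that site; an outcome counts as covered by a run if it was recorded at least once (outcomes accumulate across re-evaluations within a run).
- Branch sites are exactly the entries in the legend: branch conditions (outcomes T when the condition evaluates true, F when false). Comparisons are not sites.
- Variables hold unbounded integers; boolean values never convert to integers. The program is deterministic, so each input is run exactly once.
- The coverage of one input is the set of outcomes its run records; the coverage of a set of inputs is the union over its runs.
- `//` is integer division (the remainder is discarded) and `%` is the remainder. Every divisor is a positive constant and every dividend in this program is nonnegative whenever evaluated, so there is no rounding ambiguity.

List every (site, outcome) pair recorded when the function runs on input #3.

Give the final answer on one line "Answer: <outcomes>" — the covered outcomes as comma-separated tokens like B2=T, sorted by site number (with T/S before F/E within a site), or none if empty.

Tracing the run of input #3 (k=6, v=5):
  B1->F, B2->F, B3->T, B4->F, B5->F
as a set, this run covers: B1=F, B2=F, B3=T, B4=F, B5=F

Answer: B1=F, B2=F, B3=T, B4=F, B5=F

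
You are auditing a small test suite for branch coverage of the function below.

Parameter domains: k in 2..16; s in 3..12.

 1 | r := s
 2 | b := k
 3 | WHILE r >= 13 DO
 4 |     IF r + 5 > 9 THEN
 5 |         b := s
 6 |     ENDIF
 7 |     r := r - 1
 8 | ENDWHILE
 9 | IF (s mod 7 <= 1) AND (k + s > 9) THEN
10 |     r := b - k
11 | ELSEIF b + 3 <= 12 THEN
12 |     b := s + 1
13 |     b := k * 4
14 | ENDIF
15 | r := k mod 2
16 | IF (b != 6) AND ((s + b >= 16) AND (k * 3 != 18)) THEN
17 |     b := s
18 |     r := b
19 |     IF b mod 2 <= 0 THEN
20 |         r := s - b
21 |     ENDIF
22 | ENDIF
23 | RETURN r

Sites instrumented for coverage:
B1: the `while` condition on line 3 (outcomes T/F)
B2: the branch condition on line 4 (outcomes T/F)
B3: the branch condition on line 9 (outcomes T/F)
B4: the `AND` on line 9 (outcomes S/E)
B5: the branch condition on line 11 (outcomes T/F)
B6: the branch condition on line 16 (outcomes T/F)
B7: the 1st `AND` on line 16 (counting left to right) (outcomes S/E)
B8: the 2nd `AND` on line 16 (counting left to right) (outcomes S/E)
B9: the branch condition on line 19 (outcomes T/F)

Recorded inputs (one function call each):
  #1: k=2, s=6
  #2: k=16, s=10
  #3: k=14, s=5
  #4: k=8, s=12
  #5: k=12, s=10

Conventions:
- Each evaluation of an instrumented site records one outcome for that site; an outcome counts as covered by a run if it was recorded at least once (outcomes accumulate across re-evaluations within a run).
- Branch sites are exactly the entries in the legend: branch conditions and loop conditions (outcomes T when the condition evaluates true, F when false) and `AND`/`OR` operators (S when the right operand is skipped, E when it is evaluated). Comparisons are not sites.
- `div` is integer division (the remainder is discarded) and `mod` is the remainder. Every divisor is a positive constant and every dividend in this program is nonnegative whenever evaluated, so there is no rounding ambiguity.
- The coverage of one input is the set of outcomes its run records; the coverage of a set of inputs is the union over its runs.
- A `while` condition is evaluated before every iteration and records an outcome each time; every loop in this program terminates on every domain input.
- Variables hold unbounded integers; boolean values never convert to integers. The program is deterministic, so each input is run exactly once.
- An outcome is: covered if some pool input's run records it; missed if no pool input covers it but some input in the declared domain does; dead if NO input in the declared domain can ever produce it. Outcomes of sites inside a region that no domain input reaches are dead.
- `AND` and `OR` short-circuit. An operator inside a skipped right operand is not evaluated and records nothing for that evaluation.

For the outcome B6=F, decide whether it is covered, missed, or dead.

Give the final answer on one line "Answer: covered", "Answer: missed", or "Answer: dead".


B6=F is recorded by pool input(s) 1 -> covered
Answer: covered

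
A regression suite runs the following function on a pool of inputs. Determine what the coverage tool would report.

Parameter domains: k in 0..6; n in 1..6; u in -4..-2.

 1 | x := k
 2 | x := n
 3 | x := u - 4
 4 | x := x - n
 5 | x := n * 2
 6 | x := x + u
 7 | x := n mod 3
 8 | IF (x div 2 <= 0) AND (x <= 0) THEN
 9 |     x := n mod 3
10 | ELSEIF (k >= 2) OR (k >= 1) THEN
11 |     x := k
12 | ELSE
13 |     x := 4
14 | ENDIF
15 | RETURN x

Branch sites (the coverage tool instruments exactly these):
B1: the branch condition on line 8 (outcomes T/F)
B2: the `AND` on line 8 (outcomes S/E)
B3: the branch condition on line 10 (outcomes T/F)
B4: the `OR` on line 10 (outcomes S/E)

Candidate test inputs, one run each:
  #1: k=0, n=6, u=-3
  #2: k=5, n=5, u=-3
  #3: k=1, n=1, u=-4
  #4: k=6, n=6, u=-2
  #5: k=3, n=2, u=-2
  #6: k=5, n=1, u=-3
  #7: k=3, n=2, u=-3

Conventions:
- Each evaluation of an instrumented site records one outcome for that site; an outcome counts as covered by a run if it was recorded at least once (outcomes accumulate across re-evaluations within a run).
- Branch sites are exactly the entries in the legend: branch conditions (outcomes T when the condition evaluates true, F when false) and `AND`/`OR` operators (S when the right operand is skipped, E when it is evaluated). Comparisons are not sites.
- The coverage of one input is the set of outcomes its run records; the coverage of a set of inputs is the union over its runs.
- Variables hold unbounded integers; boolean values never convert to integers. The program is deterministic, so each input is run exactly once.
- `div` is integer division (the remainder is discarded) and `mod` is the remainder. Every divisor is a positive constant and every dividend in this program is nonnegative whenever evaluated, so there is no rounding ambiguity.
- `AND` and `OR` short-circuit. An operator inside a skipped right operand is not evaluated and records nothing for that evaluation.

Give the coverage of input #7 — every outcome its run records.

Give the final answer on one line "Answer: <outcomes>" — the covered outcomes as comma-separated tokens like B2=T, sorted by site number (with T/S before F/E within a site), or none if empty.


Simulating input #7 (k=3, n=2, u=-3) step by step:
  B2->S, B1->F, B4->S, B3->T
as a set, this run covers: B1=F, B2=S, B3=T, B4=S
Answer: B1=F, B2=S, B3=T, B4=S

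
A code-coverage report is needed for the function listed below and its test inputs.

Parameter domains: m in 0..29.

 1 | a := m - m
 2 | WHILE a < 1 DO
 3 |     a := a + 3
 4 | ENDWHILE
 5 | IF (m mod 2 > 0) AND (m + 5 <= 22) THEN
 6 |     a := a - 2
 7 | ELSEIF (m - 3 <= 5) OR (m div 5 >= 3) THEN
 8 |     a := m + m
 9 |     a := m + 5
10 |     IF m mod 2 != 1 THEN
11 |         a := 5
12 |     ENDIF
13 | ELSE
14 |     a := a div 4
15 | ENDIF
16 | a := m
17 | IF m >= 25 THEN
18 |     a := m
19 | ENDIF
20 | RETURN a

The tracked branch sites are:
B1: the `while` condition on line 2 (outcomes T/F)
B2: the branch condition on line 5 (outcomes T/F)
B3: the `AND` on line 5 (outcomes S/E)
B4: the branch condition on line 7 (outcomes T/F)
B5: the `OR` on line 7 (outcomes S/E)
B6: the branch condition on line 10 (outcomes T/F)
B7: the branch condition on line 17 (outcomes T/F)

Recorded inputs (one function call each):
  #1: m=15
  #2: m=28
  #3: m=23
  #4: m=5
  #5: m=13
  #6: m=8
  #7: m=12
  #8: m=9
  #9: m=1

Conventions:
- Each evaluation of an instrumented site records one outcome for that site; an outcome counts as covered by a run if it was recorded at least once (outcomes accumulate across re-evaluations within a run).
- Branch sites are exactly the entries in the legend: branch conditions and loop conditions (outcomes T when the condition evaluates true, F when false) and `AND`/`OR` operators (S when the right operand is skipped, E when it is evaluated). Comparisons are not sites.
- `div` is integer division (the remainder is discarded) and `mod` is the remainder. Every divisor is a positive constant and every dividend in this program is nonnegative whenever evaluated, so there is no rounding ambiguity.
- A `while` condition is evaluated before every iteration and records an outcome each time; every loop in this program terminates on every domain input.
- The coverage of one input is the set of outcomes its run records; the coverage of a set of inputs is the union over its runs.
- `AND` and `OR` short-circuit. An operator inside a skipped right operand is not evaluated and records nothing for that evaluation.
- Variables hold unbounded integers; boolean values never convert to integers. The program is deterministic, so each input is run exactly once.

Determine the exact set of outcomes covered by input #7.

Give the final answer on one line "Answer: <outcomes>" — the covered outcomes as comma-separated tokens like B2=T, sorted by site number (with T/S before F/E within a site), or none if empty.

Simulating input #7 (m=12) step by step:
  B1->T, B1->F, B3->S, B2->F, B5->E, B4->F, B7->F
as a set, this run covers: B1=T, B1=F, B2=F, B3=S, B4=F, B5=E, B7=F

Answer: B1=T, B1=F, B2=F, B3=S, B4=F, B5=E, B7=F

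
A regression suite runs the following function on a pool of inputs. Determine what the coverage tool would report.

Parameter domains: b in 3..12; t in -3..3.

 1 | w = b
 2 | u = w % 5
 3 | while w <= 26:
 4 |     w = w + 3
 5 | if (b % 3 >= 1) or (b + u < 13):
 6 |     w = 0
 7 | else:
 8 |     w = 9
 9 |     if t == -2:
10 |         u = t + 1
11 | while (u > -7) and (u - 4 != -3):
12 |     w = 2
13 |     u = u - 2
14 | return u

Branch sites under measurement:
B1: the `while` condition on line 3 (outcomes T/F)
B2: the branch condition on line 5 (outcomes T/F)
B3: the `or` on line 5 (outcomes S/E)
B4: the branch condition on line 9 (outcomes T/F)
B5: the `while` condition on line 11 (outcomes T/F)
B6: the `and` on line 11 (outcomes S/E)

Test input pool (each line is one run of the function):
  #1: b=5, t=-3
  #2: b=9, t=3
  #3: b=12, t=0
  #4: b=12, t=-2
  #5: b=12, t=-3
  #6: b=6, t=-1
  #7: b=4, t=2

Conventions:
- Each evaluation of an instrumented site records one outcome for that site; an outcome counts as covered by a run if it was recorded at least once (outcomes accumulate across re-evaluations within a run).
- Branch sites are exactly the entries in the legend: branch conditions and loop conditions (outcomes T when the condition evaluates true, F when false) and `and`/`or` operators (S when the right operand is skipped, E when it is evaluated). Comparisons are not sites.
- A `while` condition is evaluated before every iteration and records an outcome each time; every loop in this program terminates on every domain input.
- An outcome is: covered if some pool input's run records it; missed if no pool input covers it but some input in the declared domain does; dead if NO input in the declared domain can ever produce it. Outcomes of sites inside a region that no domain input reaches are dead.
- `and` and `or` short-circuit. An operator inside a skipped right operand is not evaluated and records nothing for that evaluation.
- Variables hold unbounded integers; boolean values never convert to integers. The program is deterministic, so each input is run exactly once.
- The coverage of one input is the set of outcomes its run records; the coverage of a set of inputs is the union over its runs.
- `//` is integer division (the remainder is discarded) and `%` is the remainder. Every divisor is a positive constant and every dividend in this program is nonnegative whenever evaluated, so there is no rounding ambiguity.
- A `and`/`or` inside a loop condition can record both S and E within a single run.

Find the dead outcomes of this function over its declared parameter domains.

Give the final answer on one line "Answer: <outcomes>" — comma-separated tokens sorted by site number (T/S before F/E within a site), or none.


checking every outcome against all 70 domain inputs:
  reachable outcomes have witnesses, e.g. B1=T (e.g. b=3, t=-3), B1=F (e.g. b=3, t=-3), B2=T (e.g. b=3, t=-3), B2=F (e.g. b=9, t=-3)
Answer: none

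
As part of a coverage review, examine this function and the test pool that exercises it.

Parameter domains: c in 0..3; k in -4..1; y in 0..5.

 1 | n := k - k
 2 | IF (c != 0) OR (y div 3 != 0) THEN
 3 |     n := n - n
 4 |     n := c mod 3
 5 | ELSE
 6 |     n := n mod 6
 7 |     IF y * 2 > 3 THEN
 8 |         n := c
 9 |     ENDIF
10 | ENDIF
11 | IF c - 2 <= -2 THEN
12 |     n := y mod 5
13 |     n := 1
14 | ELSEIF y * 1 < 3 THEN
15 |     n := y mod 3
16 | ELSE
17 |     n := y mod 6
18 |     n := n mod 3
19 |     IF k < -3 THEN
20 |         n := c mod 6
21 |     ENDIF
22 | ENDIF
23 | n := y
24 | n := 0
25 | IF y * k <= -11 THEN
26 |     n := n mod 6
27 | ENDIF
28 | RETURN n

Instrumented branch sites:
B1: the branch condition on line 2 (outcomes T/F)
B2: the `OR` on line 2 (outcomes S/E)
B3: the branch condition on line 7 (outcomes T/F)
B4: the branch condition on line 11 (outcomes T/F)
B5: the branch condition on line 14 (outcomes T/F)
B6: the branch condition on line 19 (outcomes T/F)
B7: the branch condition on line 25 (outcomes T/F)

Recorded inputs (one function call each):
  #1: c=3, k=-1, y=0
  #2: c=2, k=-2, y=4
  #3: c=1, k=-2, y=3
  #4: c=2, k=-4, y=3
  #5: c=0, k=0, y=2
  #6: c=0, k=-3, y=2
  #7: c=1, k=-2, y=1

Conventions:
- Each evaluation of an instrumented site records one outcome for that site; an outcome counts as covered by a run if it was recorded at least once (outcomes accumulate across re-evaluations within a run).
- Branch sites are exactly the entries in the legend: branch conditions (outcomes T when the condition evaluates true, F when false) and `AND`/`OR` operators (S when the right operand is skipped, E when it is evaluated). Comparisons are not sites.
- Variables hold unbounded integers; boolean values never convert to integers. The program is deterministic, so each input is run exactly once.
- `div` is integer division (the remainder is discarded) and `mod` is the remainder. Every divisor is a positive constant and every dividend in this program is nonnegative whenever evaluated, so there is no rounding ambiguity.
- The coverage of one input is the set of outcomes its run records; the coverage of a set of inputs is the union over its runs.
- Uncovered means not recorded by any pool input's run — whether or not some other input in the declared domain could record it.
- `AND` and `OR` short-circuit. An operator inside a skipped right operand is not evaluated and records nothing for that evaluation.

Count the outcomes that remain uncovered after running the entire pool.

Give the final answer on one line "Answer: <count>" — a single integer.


test 1 (c=3, k=-1, y=0) hits B1=T, B2=S, B4=F, B5=T, B7=F
test 2 (c=2, k=-2, y=4) hits B1=T, B2=S, B4=F, B5=F, B6=F, B7=F
test 3 (c=1, k=-2, y=3) hits B1=T, B2=S, B4=F, B5=F, B6=F, B7=F
test 4 (c=2, k=-4, y=3) hits B1=T, B2=S, B4=F, B5=F, B6=T, B7=T
test 5 (c=0, k=0, y=2) hits B1=F, B2=E, B3=T, B4=T, B7=F
test 6 (c=0, k=-3, y=2) hits B1=F, B2=E, B3=T, B4=T, B7=F
test 7 (c=1, k=-2, y=1) hits B1=T, B2=S, B4=F, B5=T, B7=F
union over the pool: B1=T, B1=F, B2=S, B2=E, B3=T, B4=T, B4=F, B5=T, B5=F, B6=T, B6=F, B7=T, B7=F
uncovered (1 of 14): B3=F
Answer: 1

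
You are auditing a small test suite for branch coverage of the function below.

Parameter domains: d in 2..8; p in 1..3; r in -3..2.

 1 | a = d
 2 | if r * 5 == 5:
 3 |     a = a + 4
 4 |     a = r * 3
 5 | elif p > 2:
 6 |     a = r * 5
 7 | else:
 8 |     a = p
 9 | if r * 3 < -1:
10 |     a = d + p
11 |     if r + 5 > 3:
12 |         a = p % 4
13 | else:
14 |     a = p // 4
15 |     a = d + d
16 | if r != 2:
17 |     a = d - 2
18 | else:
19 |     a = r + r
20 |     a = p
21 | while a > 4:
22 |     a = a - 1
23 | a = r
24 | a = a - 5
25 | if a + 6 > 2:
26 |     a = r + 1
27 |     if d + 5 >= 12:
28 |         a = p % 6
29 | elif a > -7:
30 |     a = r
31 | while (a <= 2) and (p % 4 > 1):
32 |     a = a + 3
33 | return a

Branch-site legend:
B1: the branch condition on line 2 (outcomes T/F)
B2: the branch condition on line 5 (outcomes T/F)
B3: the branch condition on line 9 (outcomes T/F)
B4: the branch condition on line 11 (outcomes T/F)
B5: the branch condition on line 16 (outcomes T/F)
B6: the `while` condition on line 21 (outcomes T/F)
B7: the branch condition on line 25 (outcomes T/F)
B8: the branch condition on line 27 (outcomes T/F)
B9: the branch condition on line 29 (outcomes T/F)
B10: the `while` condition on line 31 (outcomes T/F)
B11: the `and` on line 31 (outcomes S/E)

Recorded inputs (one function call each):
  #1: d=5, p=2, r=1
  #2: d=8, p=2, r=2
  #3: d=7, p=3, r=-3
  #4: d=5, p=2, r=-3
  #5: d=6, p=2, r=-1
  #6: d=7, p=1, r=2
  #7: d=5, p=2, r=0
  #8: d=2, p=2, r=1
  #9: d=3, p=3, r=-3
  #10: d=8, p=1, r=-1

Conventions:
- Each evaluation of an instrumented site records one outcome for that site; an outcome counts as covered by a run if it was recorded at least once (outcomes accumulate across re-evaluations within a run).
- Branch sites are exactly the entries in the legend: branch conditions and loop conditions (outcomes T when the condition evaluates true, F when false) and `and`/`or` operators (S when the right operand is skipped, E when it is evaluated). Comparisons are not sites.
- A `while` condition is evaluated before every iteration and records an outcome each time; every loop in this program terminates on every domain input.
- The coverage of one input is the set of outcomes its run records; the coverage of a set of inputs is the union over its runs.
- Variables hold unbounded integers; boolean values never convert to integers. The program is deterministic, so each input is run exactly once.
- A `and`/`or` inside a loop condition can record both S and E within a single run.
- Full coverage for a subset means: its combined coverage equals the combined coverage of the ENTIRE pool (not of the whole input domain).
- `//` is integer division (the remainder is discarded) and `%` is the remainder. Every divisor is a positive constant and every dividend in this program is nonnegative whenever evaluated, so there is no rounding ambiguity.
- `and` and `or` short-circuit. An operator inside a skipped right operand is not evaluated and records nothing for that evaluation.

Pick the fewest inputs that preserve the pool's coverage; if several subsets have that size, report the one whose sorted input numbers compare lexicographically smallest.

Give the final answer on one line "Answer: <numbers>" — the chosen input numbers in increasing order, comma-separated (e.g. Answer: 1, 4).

run #1 (d=5, p=2, r=1) runs B1->T, B3->F, B5->T, B6->F, B7->F, B9->T, B11->E, B10->T, B11->S, B10->F; records B1=T, B3=F, B5=T, B6=F, B7=F, B9=T, B10=T, B10=F, B11=S, B11=E
run #2 (d=8, p=2, r=2) runs B1->F, B2->F, B3->F, B5->F, B6->F, B7->T, B8->T, B11->E, B10->T, B11->S, B10->F; records B1=F, B2=F, B3=F, B5=F, B6=F, B7=T, B8=T, B10=T, B10=F, B11=S, B11=E
run #3 (d=7, p=3, r=-3) runs B1->F, B2->T, B3->T, B4->F, B5->T, B6->T, B6->F, B7->F, B9->F, B11->E, B10->T, B11->E, B10->T, B11->E, ...; records B1=F, B2=T, B3=T, B4=F, B5=T, B6=T, B6=F, B7=F, B9=F, B10=T, B10=F, B11=S, B11=E
run #4 (d=5, p=2, r=-3) runs B1->F, B2->F, B3->T, B4->F, B5->T, B6->F, B7->F, B9->F, B11->E, B10->T, B11->E, B10->T, B11->E, B10->T, ...; records B1=F, B2=F, B3=T, B4=F, B5=T, B6=F, B7=F, B9=F, B10=T, B10=F, B11=S, B11=E
run #5 (d=6, p=2, r=-1) runs B1->F, B2->F, B3->T, B4->T, B5->T, B6->F, B7->F, B9->T, B11->E, B10->T, B11->E, B10->T, B11->S, B10->F; records B1=F, B2=F, B3=T, B4=T, B5=T, B6=F, B7=F, B9=T, B10=T, B10=F, B11=S, B11=E
run #6 (d=7, p=1, r=2) runs B1->F, B2->F, B3->F, B5->F, B6->F, B7->T, B8->T, B11->E, B10->F; records B1=F, B2=F, B3=F, B5=F, B6=F, B7=T, B8=T, B10=F, B11=E
run #7 (d=5, p=2, r=0) runs B1->F, B2->F, B3->F, B5->T, B6->F, B7->F, B9->T, B11->E, B10->T, B11->S, B10->F; records B1=F, B2=F, B3=F, B5=T, B6=F, B7=F, B9=T, B10=T, B10=F, B11=S, B11=E
run #8 (d=2, p=2, r=1) runs B1->T, B3->F, B5->T, B6->F, B7->F, B9->T, B11->E, B10->T, B11->S, B10->F; records B1=T, B3=F, B5=T, B6=F, B7=F, B9=T, B10=T, B10=F, B11=S, B11=E
run #9 (d=3, p=3, r=-3) runs B1->F, B2->T, B3->T, B4->F, B5->T, B6->F, B7->F, B9->F, B11->E, B10->T, B11->E, B10->T, B11->E, B10->T, ...; records B1=F, B2=T, B3=T, B4=F, B5=T, B6=F, B7=F, B9=F, B10=T, B10=F, B11=S, B11=E
run #10 (d=8, p=1, r=-1) runs B1->F, B2->F, B3->T, B4->T, B5->T, B6->T, B6->T, B6->F, B7->F, B9->T, B11->E, B10->F; records B1=F, B2=F, B3=T, B4=T, B5=T, B6=T, B6=F, B7=F, B9=T, B10=F, B11=E
pool-wide coverage (21 outcomes): B1=T, B1=F, B2=T, B2=F, B3=T, B3=F, B4=T, B4=F, B5=T, B5=F, B6=T, B6=F, B7=T, B7=F, B8=T, B9=T, B9=F, B10=T, B10=F, B11=S, B11=E
no size-1 subset reaches all 21 outcomes (best union: 13/21)
no size-2 subset reaches all 21 outcomes (best union: 18/21)
no size-3 subset reaches all 21 outcomes (best union: 20/21)
at size 4, {1, 2, 3, 5} reaches all 21 outcomes; every lexicographically earlier size-4 subset fails

Answer: 1, 2, 3, 5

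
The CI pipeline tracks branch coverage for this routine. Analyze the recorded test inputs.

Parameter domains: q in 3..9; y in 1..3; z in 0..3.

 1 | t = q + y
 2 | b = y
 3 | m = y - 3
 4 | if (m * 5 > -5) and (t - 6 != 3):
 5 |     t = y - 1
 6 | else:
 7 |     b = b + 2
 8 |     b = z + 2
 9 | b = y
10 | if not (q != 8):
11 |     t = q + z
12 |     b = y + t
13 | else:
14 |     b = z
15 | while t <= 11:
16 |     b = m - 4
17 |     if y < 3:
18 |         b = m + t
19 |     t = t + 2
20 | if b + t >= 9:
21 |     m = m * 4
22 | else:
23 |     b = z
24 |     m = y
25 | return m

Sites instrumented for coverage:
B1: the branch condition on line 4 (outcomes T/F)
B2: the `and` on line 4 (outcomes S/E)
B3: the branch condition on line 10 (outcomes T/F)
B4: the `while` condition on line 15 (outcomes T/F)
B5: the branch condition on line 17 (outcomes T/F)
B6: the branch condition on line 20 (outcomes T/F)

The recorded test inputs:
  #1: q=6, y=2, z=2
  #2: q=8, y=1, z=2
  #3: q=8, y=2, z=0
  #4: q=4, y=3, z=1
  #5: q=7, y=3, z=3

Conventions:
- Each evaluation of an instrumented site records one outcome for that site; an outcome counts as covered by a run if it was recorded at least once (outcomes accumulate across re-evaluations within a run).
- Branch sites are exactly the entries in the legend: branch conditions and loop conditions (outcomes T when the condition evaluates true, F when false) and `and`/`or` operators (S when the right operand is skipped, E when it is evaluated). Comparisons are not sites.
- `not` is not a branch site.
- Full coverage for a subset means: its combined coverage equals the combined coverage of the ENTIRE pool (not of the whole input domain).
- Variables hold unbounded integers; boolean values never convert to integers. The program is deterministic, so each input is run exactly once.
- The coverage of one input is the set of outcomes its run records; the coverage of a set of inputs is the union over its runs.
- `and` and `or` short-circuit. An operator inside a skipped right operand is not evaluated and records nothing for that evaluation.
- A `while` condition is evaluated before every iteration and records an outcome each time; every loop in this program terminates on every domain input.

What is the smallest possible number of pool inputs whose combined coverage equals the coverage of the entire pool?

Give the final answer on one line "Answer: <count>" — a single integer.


#1 (q=6, y=2, z=2) -> covered: B1=F, B2=S, B3=F, B4=T, B4=F, B5=T, B6=T
#2 (q=8, y=1, z=2) -> covered: B1=F, B2=S, B3=T, B4=T, B4=F, B5=T, B6=T
#3 (q=8, y=2, z=0) -> covered: B1=F, B2=S, B3=T, B4=T, B4=F, B5=T, B6=T
#4 (q=4, y=3, z=1) -> covered: B1=T, B2=E, B3=F, B4=T, B4=F, B5=F, B6=F
#5 (q=7, y=3, z=3) -> covered: B1=T, B2=E, B3=F, B4=T, B4=F, B5=F, B6=F
the full pool covers 12 outcomes: B1=T, B1=F, B2=S, B2=E, B3=T, B3=F, B4=T, B4=F, B5=T, B5=F, B6=T, B6=F
size 1 is not enough: best union over all size-1 subsets is 7/12
inputs {2, 4} (size 2) cover everything; no size-2 subset with a lexicographically smaller index list covers all 12
Answer: 2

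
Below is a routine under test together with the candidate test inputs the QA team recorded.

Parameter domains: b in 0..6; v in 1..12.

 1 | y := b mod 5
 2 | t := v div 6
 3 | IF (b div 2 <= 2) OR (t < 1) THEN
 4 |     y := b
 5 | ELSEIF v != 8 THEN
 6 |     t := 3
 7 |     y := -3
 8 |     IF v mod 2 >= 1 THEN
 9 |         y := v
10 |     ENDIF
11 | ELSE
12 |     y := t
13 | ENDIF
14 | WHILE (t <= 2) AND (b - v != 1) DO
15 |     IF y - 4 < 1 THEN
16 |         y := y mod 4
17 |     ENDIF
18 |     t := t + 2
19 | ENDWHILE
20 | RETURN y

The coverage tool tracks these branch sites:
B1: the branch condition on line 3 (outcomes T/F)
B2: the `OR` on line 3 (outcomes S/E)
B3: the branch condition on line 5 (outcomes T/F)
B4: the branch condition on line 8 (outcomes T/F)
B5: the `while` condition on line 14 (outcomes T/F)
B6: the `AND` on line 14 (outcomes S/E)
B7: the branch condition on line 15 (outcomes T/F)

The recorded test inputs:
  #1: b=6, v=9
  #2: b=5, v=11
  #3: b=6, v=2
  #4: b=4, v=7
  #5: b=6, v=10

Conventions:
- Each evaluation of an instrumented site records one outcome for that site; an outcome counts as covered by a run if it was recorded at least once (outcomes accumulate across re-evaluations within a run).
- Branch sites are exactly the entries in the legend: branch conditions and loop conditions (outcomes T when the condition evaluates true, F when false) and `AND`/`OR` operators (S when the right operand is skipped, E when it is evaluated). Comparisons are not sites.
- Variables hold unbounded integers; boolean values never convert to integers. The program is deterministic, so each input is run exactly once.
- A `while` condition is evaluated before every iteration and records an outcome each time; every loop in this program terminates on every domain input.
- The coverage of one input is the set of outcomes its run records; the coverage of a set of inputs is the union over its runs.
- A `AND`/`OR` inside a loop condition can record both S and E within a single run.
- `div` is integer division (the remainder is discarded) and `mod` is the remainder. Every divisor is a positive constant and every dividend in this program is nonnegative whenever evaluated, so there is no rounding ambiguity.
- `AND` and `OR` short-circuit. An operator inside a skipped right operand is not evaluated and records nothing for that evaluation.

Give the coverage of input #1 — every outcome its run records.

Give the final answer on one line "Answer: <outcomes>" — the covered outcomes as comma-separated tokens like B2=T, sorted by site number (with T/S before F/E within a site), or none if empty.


Tracing the run of input #1 (b=6, v=9):
  B2->E, B1->F, B3->T, B4->T, B6->S, B5->F
deduplicating events, the covered set is: B1=F, B2=E, B3=T, B4=T, B5=F, B6=S
Answer: B1=F, B2=E, B3=T, B4=T, B5=F, B6=S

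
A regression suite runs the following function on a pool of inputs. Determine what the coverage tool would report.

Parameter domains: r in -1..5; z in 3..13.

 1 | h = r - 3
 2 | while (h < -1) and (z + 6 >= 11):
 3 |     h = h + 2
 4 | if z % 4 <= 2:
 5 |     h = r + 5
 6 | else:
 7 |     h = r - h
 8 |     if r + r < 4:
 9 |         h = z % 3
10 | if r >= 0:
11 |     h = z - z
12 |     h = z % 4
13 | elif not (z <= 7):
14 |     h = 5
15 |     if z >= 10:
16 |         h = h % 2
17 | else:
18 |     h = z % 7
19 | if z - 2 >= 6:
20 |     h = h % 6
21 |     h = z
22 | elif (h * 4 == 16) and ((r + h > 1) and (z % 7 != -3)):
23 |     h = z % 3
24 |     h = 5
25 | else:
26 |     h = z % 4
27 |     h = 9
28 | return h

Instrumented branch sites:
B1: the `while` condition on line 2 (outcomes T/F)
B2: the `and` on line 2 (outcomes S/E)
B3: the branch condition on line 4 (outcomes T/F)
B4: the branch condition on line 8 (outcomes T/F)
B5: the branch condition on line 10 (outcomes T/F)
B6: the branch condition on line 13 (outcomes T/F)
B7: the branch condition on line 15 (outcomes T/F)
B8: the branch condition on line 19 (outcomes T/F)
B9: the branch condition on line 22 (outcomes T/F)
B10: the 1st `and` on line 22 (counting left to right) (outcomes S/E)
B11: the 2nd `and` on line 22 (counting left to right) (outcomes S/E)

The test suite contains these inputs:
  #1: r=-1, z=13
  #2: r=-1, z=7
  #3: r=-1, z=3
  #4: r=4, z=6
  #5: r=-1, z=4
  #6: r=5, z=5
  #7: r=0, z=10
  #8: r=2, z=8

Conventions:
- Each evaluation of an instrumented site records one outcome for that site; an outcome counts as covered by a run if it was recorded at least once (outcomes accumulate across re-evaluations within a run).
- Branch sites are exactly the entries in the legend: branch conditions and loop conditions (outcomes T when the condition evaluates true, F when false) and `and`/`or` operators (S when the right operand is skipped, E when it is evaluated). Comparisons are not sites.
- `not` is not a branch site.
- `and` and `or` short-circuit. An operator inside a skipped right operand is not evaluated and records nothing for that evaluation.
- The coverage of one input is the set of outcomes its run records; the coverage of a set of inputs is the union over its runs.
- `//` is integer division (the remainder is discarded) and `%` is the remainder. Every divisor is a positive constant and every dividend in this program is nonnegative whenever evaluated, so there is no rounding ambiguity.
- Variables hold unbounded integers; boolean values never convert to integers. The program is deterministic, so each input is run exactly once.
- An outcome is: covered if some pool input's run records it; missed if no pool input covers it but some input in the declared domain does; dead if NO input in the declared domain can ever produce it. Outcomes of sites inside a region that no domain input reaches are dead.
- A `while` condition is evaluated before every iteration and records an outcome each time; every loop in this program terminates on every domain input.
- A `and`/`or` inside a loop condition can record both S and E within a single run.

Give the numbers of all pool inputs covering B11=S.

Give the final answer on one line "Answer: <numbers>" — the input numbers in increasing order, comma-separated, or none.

input #1 (r=-1, z=13): does not produce B11=S
input #2 (r=-1, z=7): does not produce B11=S
input #3 (r=-1, z=3): does not produce B11=S
input #4 (r=4, z=6): does not produce B11=S
input #5 (r=-1, z=4): does not produce B11=S
input #6 (r=5, z=5): does not produce B11=S
input #7 (r=0, z=10): does not produce B11=S
input #8 (r=2, z=8): does not produce B11=S

Answer: none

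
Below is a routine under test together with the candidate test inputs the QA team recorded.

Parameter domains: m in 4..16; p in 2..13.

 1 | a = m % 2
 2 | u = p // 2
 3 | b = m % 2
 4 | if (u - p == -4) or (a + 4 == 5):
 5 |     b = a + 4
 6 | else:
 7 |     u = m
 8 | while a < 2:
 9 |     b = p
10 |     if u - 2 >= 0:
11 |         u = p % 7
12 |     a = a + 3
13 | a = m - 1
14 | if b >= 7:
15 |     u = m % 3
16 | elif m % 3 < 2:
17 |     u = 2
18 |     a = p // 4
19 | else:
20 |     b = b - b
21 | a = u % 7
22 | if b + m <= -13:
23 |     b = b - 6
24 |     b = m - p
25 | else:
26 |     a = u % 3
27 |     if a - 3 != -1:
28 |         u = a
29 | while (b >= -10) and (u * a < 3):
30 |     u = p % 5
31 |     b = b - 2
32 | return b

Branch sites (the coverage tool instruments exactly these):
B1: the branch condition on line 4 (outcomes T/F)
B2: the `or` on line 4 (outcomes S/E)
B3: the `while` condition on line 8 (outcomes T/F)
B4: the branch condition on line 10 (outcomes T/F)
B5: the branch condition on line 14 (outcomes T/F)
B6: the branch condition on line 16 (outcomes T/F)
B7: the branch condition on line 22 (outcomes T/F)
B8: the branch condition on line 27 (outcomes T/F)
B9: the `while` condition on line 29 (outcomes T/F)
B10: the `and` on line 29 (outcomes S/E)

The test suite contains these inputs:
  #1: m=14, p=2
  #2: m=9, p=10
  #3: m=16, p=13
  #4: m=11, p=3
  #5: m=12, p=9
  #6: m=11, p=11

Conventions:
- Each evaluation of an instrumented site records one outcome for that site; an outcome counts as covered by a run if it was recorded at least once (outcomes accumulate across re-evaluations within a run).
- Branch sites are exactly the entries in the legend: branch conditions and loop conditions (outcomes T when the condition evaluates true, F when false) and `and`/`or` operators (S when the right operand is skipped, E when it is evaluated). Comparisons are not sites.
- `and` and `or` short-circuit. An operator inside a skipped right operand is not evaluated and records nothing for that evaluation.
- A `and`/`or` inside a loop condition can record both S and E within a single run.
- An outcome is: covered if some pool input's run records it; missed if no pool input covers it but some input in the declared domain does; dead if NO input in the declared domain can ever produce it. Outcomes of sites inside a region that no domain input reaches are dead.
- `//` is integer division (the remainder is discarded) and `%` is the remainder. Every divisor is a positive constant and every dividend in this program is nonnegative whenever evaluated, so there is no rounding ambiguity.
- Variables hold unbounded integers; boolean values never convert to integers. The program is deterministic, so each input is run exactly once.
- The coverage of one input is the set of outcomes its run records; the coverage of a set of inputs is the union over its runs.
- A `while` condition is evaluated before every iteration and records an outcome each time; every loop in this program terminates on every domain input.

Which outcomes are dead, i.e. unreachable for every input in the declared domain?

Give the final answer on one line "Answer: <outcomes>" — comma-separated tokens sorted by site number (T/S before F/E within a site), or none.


sweeping the full domain (156 inputs) for each outcome:
  B7=T: unreachable across the whole domain -> dead
  reachable outcomes have witnesses, e.g. B1=T (e.g. m=4, p=7), B1=F (e.g. m=4, p=2), B2=S (e.g. m=4, p=7), B2=E (e.g. m=4, p=2)
Answer: B7=T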